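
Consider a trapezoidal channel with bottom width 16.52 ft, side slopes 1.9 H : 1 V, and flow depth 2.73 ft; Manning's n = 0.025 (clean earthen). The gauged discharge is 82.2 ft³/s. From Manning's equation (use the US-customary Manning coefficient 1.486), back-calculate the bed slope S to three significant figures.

A = (b + z·y)·y = (16.52 + 1.9×2.73)×2.73 = 59.26 ft²
P = b + 2y√(1+z²) = 16.52 + 2×2.73×√(1+1.9²) = 28.24 ft
R = A/P = 59.26/28.24 = 2.098 ft
S = (Q·n / (1.486·A·R^(2/3)))² = (82.2×0.025 / (1.486×59.26×1.639))² = 0.0002027

0.000203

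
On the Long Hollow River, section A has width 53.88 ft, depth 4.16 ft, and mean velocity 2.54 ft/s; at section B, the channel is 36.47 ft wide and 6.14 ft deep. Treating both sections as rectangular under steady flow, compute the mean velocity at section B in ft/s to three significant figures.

Q = A₁V₁ = (53.88×4.16) × 2.54 = 569.3 ft³/s
A₂ = 36.47 × 6.14 = 223.9 ft²
V₂ = Q/A₂ = 569.3/223.9 = 2.542 ft/s

2.54 ft/s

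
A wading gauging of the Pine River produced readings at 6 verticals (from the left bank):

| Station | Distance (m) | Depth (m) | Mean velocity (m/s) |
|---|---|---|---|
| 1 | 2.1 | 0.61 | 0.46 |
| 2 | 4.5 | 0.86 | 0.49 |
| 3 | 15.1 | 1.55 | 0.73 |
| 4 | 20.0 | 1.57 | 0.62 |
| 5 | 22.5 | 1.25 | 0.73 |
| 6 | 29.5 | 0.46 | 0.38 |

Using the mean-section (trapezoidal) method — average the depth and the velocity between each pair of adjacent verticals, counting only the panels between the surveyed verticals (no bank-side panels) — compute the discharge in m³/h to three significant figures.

70200 m³/h

Panel 1-2: Δb = 2.4 m, d̄ = (0.61+0.86)/2 = 0.735, v̄ = (0.46+0.49)/2 = 0.475 → q = 2.4×0.735×0.475 = 0.8379 m³/s
Panel 2-3: Δb = 10.6 m, d̄ = (0.86+1.55)/2 = 1.205, v̄ = (0.49+0.73)/2 = 0.61 → q = 10.6×1.205×0.61 = 7.792 m³/s
Panel 3-4: Δb = 4.9 m, d̄ = (1.55+1.57)/2 = 1.56, v̄ = (0.73+0.62)/2 = 0.675 → q = 4.9×1.56×0.675 = 5.160 m³/s
Panel 4-5: Δb = 2.5 m, d̄ = (1.57+1.25)/2 = 1.41, v̄ = (0.62+0.73)/2 = 0.675 → q = 2.5×1.41×0.675 = 2.379 m³/s
Panel 5-6: Δb = 7 m, d̄ = (1.25+0.46)/2 = 0.855, v̄ = (0.73+0.38)/2 = 0.555 → q = 7×0.855×0.555 = 3.322 m³/s
Q = Σ q = 19.49 m³/s
= 19.49 × 3600 = 70160 m³/h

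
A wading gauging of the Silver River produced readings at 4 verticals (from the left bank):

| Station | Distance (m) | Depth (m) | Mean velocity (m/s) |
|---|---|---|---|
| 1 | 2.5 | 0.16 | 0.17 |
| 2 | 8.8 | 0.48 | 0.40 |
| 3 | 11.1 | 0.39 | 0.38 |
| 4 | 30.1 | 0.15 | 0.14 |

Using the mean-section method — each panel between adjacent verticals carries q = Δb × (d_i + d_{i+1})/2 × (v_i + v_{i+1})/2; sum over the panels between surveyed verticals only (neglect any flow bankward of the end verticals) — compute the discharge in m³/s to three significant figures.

Panel 1-2: Δb = 6.3 m, d̄ = (0.16+0.48)/2 = 0.32, v̄ = (0.17+0.40)/2 = 0.285 → q = 6.3×0.32×0.285 = 0.5746 m³/s
Panel 2-3: Δb = 2.3 m, d̄ = (0.48+0.39)/2 = 0.435, v̄ = (0.40+0.38)/2 = 0.39 → q = 2.3×0.435×0.39 = 0.3902 m³/s
Panel 3-4: Δb = 19 m, d̄ = (0.39+0.15)/2 = 0.27, v̄ = (0.38+0.14)/2 = 0.26 → q = 19×0.27×0.26 = 1.334 m³/s
Q = Σ q = 2.299 m³/s

2.30 m³/s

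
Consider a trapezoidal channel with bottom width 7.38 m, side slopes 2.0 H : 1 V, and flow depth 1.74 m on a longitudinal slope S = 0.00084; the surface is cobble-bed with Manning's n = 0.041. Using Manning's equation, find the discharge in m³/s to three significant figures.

A = (b + z·y)·y = (7.38 + 2.0×1.74)×1.74 = 18.90 m²
P = b + 2y√(1+z²) = 7.38 + 2×1.74×√(1+2.0²) = 15.16 m
R = A/P = 18.90/15.16 = 1.246 m
Q = (1/n)·A·R^(2/3)·S^(1/2) = (1/0.041) × 18.90 × 1.246^(2/3) × 0.00084^(1/2) = 15.47 m³/s

15.5 m³/s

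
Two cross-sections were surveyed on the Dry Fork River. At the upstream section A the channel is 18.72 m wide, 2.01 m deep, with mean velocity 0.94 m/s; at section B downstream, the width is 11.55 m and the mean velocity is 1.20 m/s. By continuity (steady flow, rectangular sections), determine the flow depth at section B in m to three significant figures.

2.55 m

Q = A₁V₁ = (18.72×2.01) × 0.94 = 35.37 m³/s
d₂ = Q/(b₂ V₂) = 35.37/(11.55×1.20) = 2.552 m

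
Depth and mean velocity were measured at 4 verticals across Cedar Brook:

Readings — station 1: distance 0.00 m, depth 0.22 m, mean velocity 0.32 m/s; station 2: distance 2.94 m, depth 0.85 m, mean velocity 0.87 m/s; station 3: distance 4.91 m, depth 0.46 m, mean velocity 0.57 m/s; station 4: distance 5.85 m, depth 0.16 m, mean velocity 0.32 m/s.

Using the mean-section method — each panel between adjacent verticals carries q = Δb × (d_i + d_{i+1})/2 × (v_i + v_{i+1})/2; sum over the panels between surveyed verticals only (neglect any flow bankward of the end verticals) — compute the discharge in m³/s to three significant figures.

1.99 m³/s

Panel 1-2: Δb = 2.94 m, d̄ = (0.22+0.85)/2 = 0.535, v̄ = (0.32+0.87)/2 = 0.595 → q = 2.94×0.535×0.595 = 0.9359 m³/s
Panel 2-3: Δb = 1.97 m, d̄ = (0.85+0.46)/2 = 0.655, v̄ = (0.87+0.57)/2 = 0.72 → q = 1.97×0.655×0.72 = 0.9291 m³/s
Panel 3-4: Δb = 0.94 m, d̄ = (0.46+0.16)/2 = 0.31, v̄ = (0.57+0.32)/2 = 0.445 → q = 0.94×0.31×0.445 = 0.1297 m³/s
Q = Σ q = 1.995 m³/s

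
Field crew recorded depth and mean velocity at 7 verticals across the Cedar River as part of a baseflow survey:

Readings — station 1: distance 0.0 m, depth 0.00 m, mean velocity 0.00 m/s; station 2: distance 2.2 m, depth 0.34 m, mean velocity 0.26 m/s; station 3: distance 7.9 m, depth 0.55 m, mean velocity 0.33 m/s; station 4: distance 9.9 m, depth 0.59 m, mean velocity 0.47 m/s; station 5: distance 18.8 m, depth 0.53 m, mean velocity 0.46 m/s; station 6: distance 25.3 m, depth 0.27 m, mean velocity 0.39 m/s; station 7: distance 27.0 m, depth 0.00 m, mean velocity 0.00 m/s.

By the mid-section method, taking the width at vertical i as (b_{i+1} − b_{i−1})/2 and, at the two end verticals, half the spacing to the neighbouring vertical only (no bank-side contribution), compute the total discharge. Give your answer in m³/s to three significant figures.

4.87 m³/s

w_2 = (7.9 − 0.0)/2 = 3.95 m; q_2 = 0.26 × 0.34 × 3.95 = 0.3492 m³/s
w_3 = (9.9 − 2.2)/2 = 3.85 m; q_3 = 0.33 × 0.55 × 3.85 = 0.6988 m³/s
w_4 = (18.8 − 7.9)/2 = 5.45 m; q_4 = 0.47 × 0.59 × 5.45 = 1.511 m³/s
w_5 = (25.3 − 9.9)/2 = 7.7 m; q_5 = 0.46 × 0.53 × 7.7 = 1.877 m³/s
w_6 = (27.0 − 18.8)/2 = 4.1 m; q_6 = 0.39 × 0.27 × 4.1 = 0.4317 m³/s
Stations 1, 7 contribute zero (depth or velocity is 0).
Q = Σ qᵢ = 4.868 m³/s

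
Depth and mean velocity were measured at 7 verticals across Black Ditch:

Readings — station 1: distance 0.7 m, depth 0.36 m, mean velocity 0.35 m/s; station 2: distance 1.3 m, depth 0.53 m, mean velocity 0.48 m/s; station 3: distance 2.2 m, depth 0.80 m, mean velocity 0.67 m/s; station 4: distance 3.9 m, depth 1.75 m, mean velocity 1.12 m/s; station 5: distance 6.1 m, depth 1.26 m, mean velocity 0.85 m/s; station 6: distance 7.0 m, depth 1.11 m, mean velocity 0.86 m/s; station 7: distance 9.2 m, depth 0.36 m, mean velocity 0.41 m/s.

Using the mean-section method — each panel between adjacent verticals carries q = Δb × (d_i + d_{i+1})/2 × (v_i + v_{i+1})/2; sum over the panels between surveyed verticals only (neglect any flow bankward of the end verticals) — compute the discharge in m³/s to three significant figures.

7.59 m³/s

Panel 1-2: Δb = 0.6 m, d̄ = (0.36+0.53)/2 = 0.445, v̄ = (0.35+0.48)/2 = 0.415 → q = 0.6×0.445×0.415 = 0.1108 m³/s
Panel 2-3: Δb = 0.9 m, d̄ = (0.53+0.80)/2 = 0.665, v̄ = (0.48+0.67)/2 = 0.575 → q = 0.9×0.665×0.575 = 0.3441 m³/s
Panel 3-4: Δb = 1.7 m, d̄ = (0.80+1.75)/2 = 1.275, v̄ = (0.67+1.12)/2 = 0.895 → q = 1.7×1.275×0.895 = 1.940 m³/s
Panel 4-5: Δb = 2.2 m, d̄ = (1.75+1.26)/2 = 1.505, v̄ = (1.12+0.85)/2 = 0.985 → q = 2.2×1.505×0.985 = 3.261 m³/s
Panel 5-6: Δb = 0.9 m, d̄ = (1.26+1.11)/2 = 1.185, v̄ = (0.85+0.86)/2 = 0.855 → q = 0.9×1.185×0.855 = 0.9119 m³/s
Panel 6-7: Δb = 2.2 m, d̄ = (1.11+0.36)/2 = 0.735, v̄ = (0.86+0.41)/2 = 0.635 → q = 2.2×0.735×0.635 = 1.027 m³/s
Q = Σ q = 7.595 m³/s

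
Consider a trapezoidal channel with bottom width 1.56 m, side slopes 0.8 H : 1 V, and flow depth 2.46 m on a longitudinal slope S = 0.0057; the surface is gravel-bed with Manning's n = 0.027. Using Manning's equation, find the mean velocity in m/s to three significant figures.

A = (b + z·y)·y = (1.56 + 0.8×2.46)×2.46 = 8.679 m²
P = b + 2y√(1+z²) = 1.56 + 2×2.46×√(1+0.8²) = 7.861 m
R = A/P = 8.679/7.861 = 1.104 m
Q = (1/n)·A·R^(2/3)·S^(1/2) = (1/0.027) × 8.679 × 1.104^(2/3) × 0.0057^(1/2) = 25.92 m³/s
V = Q/A = 25.92/8.679 = 2.987 m/s

2.99 m/s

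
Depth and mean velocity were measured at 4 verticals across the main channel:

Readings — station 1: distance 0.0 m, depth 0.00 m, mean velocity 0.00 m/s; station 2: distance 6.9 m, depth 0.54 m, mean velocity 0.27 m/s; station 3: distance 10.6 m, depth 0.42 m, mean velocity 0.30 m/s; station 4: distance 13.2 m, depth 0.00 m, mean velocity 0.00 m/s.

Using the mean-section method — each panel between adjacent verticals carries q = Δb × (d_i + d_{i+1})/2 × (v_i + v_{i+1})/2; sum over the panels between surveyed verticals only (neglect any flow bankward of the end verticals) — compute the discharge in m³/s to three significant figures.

0.840 m³/s

Panel 1-2: Δb = 6.9 m, d̄ = (0.00+0.54)/2 = 0.27, v̄ = (0.00+0.27)/2 = 0.135 → q = 6.9×0.27×0.135 = 0.2515 m³/s
Panel 2-3: Δb = 3.7 m, d̄ = (0.54+0.42)/2 = 0.48, v̄ = (0.27+0.30)/2 = 0.285 → q = 3.7×0.48×0.285 = 0.5062 m³/s
Panel 3-4: Δb = 2.6 m, d̄ = (0.42+0.00)/2 = 0.21, v̄ = (0.30+0.00)/2 = 0.15 → q = 2.6×0.21×0.15 = 0.08190 m³/s
Q = Σ q = 0.8396 m³/s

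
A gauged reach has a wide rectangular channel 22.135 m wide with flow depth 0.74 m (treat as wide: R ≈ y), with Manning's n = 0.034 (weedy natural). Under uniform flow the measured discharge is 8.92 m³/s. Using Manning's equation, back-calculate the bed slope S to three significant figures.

0.000512

A = b·y = 22.135 × 0.74 = 16.38 m²
Wide channel: R ≈ y = 0.74 m
S = (Q·n / (1·A·R^(2/3)))² = (8.92×0.034 / (1×16.38×0.8181))² = 0.0005122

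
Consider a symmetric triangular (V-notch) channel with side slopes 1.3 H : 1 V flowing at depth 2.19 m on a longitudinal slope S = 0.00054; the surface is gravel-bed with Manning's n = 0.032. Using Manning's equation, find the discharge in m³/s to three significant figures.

4.12 m³/s

A = z·y² = 1.3×2.19² = 6.235 m²
P = 2y√(1+z²) = 2×2.19×√(1+1.3²) = 7.184 m
R = A/P = 6.235/7.184 = 0.8679 m
Q = (1/n)·A·R^(2/3)·S^(1/2) = (1/0.032) × 6.235 × 0.8679^(2/3) × 0.00054^(1/2) = 4.120 m³/s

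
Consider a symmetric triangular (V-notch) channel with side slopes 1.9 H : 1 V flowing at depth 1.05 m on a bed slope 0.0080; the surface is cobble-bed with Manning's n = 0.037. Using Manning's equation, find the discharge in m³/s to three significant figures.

3.04 m³/s

A = z·y² = 1.9×1.05² = 2.095 m²
P = 2y√(1+z²) = 2×1.05×√(1+1.9²) = 4.509 m
R = A/P = 2.095/4.509 = 0.4646 m
Q = (1/n)·A·R^(2/3)·S^(1/2) = (1/0.037) × 2.095 × 0.4646^(2/3) × 0.0080^(1/2) = 3.038 m³/s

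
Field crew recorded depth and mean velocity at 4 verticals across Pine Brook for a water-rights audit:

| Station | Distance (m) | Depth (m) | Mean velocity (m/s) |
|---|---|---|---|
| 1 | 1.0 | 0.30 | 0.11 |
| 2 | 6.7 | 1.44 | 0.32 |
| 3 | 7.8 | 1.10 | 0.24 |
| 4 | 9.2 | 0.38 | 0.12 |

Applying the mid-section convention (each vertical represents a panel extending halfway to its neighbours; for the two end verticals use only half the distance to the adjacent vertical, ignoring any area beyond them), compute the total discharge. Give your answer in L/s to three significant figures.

w_1 = (6.7 − 1.0)/2 = 2.85 m; q_1 = 0.11 × 0.30 × 2.85 = 0.09405 m³/s
w_2 = (7.8 − 1.0)/2 = 3.4 m; q_2 = 0.32 × 1.44 × 3.4 = 1.567 m³/s
w_3 = (9.2 − 6.7)/2 = 1.25 m; q_3 = 0.24 × 1.10 × 1.25 = 0.3300 m³/s
w_4 = (9.2 − 7.8)/2 = 0.7 m; q_4 = 0.12 × 0.38 × 0.7 = 0.03192 m³/s
Q = Σ qᵢ = 2.023 m³/s
= 2.023 × 1000 = 2023 L/s

2020 L/s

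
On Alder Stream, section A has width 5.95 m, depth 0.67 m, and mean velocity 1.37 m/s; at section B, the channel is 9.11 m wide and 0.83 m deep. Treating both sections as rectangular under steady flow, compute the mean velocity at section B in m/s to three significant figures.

0.722 m/s

Q = A₁V₁ = (5.95×0.67) × 1.37 = 5.462 m³/s
A₂ = 9.11 × 0.83 = 7.561 m²
V₂ = Q/A₂ = 5.462/7.561 = 0.7223 m/s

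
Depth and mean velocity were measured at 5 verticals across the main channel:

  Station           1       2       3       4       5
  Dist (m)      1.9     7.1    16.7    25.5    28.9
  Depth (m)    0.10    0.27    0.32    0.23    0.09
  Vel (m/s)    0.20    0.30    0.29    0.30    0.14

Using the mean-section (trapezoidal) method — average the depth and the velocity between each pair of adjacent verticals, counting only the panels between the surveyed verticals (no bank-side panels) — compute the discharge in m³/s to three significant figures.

Panel 1-2: Δb = 5.2 m, d̄ = (0.10+0.27)/2 = 0.185, v̄ = (0.20+0.30)/2 = 0.25 → q = 5.2×0.185×0.25 = 0.2405 m³/s
Panel 2-3: Δb = 9.6 m, d̄ = (0.27+0.32)/2 = 0.295, v̄ = (0.30+0.29)/2 = 0.295 → q = 9.6×0.295×0.295 = 0.8354 m³/s
Panel 3-4: Δb = 8.8 m, d̄ = (0.32+0.23)/2 = 0.275, v̄ = (0.29+0.30)/2 = 0.295 → q = 8.8×0.275×0.295 = 0.7139 m³/s
Panel 4-5: Δb = 3.4 m, d̄ = (0.23+0.09)/2 = 0.16, v̄ = (0.30+0.14)/2 = 0.22 → q = 3.4×0.16×0.22 = 0.1197 m³/s
Q = Σ q = 1.910 m³/s

1.91 m³/s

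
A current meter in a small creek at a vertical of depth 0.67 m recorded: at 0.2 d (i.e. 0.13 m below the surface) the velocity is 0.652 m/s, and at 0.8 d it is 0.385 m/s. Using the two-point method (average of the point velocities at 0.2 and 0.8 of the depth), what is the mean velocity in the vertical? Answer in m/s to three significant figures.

0.519 m/s

v̄ = (0.652 + 0.385) / 2 = 0.5185 m/s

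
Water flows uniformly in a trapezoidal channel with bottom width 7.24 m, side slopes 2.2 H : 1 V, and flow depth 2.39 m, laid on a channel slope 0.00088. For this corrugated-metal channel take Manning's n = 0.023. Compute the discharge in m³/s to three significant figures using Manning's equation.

A = (b + z·y)·y = (7.24 + 2.2×2.39)×2.39 = 29.87 m²
P = b + 2y√(1+z²) = 7.24 + 2×2.39×√(1+2.2²) = 18.79 m
R = A/P = 29.87/18.79 = 1.590 m
Q = (1/n)·A·R^(2/3)·S^(1/2) = (1/0.023) × 29.87 × 1.590^(2/3) × 0.00088^(1/2) = 52.47 m³/s

52.5 m³/s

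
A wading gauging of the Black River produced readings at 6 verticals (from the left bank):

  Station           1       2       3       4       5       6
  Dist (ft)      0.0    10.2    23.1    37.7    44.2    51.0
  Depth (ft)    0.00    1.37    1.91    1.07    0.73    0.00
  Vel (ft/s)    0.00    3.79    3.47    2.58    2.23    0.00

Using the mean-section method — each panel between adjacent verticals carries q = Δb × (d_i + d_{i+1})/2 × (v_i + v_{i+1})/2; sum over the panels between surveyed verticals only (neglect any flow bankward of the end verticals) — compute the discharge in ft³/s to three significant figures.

Panel 1-2: Δb = 10.2 ft, d̄ = (0.00+1.37)/2 = 0.685, v̄ = (0.00+3.79)/2 = 1.895 → q = 10.2×0.685×1.895 = 13.24 ft³/s
Panel 2-3: Δb = 12.9 ft, d̄ = (1.37+1.91)/2 = 1.64, v̄ = (3.79+3.47)/2 = 3.63 → q = 12.9×1.64×3.63 = 76.80 ft³/s
Panel 3-4: Δb = 14.6 ft, d̄ = (1.91+1.07)/2 = 1.49, v̄ = (3.47+2.58)/2 = 3.025 → q = 14.6×1.49×3.025 = 65.81 ft³/s
Panel 4-5: Δb = 6.5 ft, d̄ = (1.07+0.73)/2 = 0.9, v̄ = (2.58+2.23)/2 = 2.405 → q = 6.5×0.9×2.405 = 14.07 ft³/s
Panel 5-6: Δb = 6.8 ft, d̄ = (0.73+0.00)/2 = 0.365, v̄ = (2.23+0.00)/2 = 1.115 → q = 6.8×0.365×1.115 = 2.767 ft³/s
Q = Σ q = 172.7 ft³/s

173 ft³/s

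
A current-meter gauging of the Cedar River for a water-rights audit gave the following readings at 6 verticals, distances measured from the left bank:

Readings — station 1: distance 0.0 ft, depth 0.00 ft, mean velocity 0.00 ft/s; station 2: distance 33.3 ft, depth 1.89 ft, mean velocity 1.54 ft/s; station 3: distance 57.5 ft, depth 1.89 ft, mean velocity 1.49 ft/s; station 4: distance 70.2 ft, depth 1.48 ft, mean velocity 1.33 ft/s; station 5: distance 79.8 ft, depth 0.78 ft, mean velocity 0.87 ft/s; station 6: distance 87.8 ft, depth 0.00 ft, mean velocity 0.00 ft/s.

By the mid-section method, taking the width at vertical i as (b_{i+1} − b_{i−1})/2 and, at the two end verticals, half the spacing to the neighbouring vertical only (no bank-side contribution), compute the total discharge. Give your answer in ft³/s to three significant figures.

w_2 = (57.5 − 0.0)/2 = 28.75 ft; q_2 = 1.54 × 1.89 × 28.75 = 83.68 ft³/s
w_3 = (70.2 − 33.3)/2 = 18.45 ft; q_3 = 1.49 × 1.89 × 18.45 = 51.96 ft³/s
w_4 = (79.8 − 57.5)/2 = 11.15 ft; q_4 = 1.33 × 1.48 × 11.15 = 21.95 ft³/s
w_5 = (87.8 − 70.2)/2 = 8.8 ft; q_5 = 0.87 × 0.78 × 8.8 = 5.972 ft³/s
Stations 1, 6 contribute zero (depth or velocity is 0).
Q = Σ qᵢ = 163.6 ft³/s

164 ft³/s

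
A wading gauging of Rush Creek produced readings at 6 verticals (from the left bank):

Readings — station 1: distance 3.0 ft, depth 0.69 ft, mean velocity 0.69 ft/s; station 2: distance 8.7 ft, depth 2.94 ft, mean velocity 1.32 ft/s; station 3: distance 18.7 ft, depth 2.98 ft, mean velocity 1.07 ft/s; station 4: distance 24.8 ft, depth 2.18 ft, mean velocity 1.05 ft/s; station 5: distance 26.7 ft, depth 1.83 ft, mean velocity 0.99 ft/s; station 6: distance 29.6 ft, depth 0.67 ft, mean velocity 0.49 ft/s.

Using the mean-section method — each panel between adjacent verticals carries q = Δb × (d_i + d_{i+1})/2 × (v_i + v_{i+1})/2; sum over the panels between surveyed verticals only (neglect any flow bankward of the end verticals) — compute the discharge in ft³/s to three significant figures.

Panel 1-2: Δb = 5.7 ft, d̄ = (0.69+2.94)/2 = 1.815, v̄ = (0.69+1.32)/2 = 1.005 → q = 5.7×1.815×1.005 = 10.40 ft³/s
Panel 2-3: Δb = 10 ft, d̄ = (2.94+2.98)/2 = 2.96, v̄ = (1.32+1.07)/2 = 1.195 → q = 10×2.96×1.195 = 35.37 ft³/s
Panel 3-4: Δb = 6.1 ft, d̄ = (2.98+2.18)/2 = 2.58, v̄ = (1.07+1.05)/2 = 1.06 → q = 6.1×2.58×1.06 = 16.68 ft³/s
Panel 4-5: Δb = 1.9 ft, d̄ = (2.18+1.83)/2 = 2.005, v̄ = (1.05+0.99)/2 = 1.02 → q = 1.9×2.005×1.02 = 3.886 ft³/s
Panel 5-6: Δb = 2.9 ft, d̄ = (1.83+0.67)/2 = 1.25, v̄ = (0.99+0.49)/2 = 0.74 → q = 2.9×1.25×0.74 = 2.683 ft³/s
Q = Σ q = 69.02 ft³/s

69.0 ft³/s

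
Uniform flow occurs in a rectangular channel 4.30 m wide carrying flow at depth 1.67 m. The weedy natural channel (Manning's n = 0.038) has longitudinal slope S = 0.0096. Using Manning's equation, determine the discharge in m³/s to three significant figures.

17.8 m³/s

A = b·y = 4.30 × 1.67 = 7.181 m²
P = b + 2y = 4.30 + 2×1.67 = 7.640 m
R = A/P = 7.181/7.640 = 0.9399 m
Q = (1/n)·A·R^(2/3)·S^(1/2) = (1/0.038) × 7.181 × 0.9399^(2/3) × 0.0096^(1/2) = 17.77 m³/s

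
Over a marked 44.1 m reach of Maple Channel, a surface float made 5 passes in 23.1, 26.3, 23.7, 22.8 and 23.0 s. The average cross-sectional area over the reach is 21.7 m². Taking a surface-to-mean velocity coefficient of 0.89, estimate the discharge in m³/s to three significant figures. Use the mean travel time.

t̄ = (23.1 + 26.3 + 23.7 + 22.8 + 23.0) / 5 = 23.78 s
v_surface = L / t̄ = 44.1 / 23.78 = 1.854 m/s
v_mean = 0.89 × 1.854 = 1.651 m/s
Q = A × v_mean = 21.7 × 1.651 = 35.82 m³/s

35.8 m³/s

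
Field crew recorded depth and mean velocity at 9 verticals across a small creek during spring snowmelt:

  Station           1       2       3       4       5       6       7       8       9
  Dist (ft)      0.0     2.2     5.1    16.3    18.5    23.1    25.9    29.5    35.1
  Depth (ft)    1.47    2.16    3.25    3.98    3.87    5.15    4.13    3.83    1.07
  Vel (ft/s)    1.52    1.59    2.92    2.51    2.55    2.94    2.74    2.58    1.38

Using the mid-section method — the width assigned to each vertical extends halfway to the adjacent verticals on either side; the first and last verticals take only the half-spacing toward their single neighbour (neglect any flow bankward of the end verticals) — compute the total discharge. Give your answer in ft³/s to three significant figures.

w_1 = (2.2 − 0.0)/2 = 1.1 ft; q_1 = 1.52 × 1.47 × 1.1 = 2.458 ft³/s
w_2 = (5.1 − 0.0)/2 = 2.55 ft; q_2 = 1.59 × 2.16 × 2.55 = 8.758 ft³/s
w_3 = (16.3 − 2.2)/2 = 7.05 ft; q_3 = 2.92 × 3.25 × 7.05 = 66.90 ft³/s
w_4 = (18.5 − 5.1)/2 = 6.7 ft; q_4 = 2.51 × 3.98 × 6.7 = 66.93 ft³/s
w_5 = (23.1 − 16.3)/2 = 3.4 ft; q_5 = 2.55 × 3.87 × 3.4 = 33.55 ft³/s
w_6 = (25.9 − 18.5)/2 = 3.7 ft; q_6 = 2.94 × 5.15 × 3.7 = 56.02 ft³/s
w_7 = (29.5 − 23.1)/2 = 3.2 ft; q_7 = 2.74 × 4.13 × 3.2 = 36.21 ft³/s
w_8 = (35.1 − 25.9)/2 = 4.6 ft; q_8 = 2.58 × 3.83 × 4.6 = 45.45 ft³/s
w_9 = (35.1 − 29.5)/2 = 2.8 ft; q_9 = 1.38 × 1.07 × 2.8 = 4.134 ft³/s
Q = Σ qᵢ = 320.4 ft³/s

320 ft³/s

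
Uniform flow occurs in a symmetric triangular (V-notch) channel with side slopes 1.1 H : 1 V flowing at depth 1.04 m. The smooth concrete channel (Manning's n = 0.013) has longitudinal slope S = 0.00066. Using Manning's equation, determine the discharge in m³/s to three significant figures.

1.24 m³/s

A = z·y² = 1.1×1.04² = 1.190 m²
P = 2y√(1+z²) = 2×1.04×√(1+1.1²) = 3.092 m
R = A/P = 1.190/3.092 = 0.3848 m
Q = (1/n)·A·R^(2/3)·S^(1/2) = (1/0.013) × 1.190 × 0.3848^(2/3) × 0.00066^(1/2) = 1.244 m³/s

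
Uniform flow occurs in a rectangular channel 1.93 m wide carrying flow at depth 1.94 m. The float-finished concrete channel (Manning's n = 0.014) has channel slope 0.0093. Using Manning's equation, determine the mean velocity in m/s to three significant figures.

5.14 m/s

A = b·y = 1.93 × 1.94 = 3.744 m²
P = b + 2y = 1.93 + 2×1.94 = 5.810 m
R = A/P = 3.744/5.810 = 0.6444 m
Q = (1/n)·A·R^(2/3)·S^(1/2) = (1/0.014) × 3.744 × 0.6444^(2/3) × 0.0093^(1/2) = 19.24 m³/s
V = Q/A = 19.24/3.744 = 5.139 m/s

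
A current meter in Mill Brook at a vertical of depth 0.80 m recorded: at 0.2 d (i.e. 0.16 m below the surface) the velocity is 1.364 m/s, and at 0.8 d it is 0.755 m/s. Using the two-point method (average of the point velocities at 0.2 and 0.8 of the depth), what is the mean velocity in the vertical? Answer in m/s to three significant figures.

1.06 m/s

v̄ = (1.364 + 0.755) / 2 = 1.060 m/s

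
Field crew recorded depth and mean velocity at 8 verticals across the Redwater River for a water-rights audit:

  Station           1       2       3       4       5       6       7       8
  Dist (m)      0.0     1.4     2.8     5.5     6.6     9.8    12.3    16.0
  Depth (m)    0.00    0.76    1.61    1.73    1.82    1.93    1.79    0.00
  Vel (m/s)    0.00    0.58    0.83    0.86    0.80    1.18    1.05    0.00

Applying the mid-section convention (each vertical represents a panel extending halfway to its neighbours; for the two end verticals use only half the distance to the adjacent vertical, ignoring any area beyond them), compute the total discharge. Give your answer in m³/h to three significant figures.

w_2 = (2.8 − 0.0)/2 = 1.4 m; q_2 = 0.58 × 0.76 × 1.4 = 0.6171 m³/s
w_3 = (5.5 − 1.4)/2 = 2.05 m; q_3 = 0.83 × 1.61 × 2.05 = 2.739 m³/s
w_4 = (6.6 − 2.8)/2 = 1.9 m; q_4 = 0.86 × 1.73 × 1.9 = 2.827 m³/s
w_5 = (9.8 − 5.5)/2 = 2.15 m; q_5 = 0.80 × 1.82 × 2.15 = 3.130 m³/s
w_6 = (12.3 − 6.6)/2 = 2.85 m; q_6 = 1.18 × 1.93 × 2.85 = 6.491 m³/s
w_7 = (16.0 − 9.8)/2 = 3.1 m; q_7 = 1.05 × 1.79 × 3.1 = 5.826 m³/s
Stations 1, 8 contribute zero (depth or velocity is 0).
Q = Σ qᵢ = 21.63 m³/s
= 21.63 × 3600 = 77870 m³/h

77900 m³/h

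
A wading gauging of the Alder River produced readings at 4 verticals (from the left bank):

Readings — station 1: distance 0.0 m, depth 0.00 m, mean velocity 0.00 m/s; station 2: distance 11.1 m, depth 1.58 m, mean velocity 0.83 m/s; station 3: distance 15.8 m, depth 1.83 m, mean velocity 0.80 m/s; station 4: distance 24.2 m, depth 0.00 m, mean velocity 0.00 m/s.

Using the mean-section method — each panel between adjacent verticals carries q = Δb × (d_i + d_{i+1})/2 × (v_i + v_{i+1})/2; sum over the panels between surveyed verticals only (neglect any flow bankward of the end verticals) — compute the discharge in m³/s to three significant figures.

13.2 m³/s

Panel 1-2: Δb = 11.1 m, d̄ = (0.00+1.58)/2 = 0.79, v̄ = (0.00+0.83)/2 = 0.415 → q = 11.1×0.79×0.415 = 3.639 m³/s
Panel 2-3: Δb = 4.7 m, d̄ = (1.58+1.83)/2 = 1.705, v̄ = (0.83+0.80)/2 = 0.815 → q = 4.7×1.705×0.815 = 6.531 m³/s
Panel 3-4: Δb = 8.4 m, d̄ = (1.83+0.00)/2 = 0.915, v̄ = (0.80+0.00)/2 = 0.4 → q = 8.4×0.915×0.4 = 3.074 m³/s
Q = Σ q = 13.24 m³/s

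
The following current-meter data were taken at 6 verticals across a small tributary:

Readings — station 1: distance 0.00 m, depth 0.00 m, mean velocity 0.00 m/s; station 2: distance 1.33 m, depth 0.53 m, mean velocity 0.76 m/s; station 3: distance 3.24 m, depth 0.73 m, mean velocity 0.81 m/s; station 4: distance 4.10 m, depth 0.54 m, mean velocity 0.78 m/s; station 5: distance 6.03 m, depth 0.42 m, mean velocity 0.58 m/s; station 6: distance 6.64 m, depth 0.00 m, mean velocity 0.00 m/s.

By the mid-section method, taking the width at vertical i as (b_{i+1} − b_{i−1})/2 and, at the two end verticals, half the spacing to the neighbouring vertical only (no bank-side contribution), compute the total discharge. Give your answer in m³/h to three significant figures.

w_2 = (3.24 − 0.00)/2 = 1.62 m; q_2 = 0.76 × 0.53 × 1.62 = 0.6525 m³/s
w_3 = (4.10 − 1.33)/2 = 1.385 m; q_3 = 0.81 × 0.73 × 1.385 = 0.8190 m³/s
w_4 = (6.03 − 3.24)/2 = 1.395 m; q_4 = 0.78 × 0.54 × 1.395 = 0.5876 m³/s
w_5 = (6.64 − 4.10)/2 = 1.27 m; q_5 = 0.58 × 0.42 × 1.27 = 0.3094 m³/s
Stations 1, 6 contribute zero (depth or velocity is 0).
Q = Σ qᵢ = 2.368 m³/s
= 2.368 × 3600 = 8526 m³/h

8530 m³/h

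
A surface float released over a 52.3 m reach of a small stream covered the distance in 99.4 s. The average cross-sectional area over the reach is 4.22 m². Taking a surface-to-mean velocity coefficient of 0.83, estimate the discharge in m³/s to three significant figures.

v_surface = L / t̄ = 52.3 / 99.4 = 0.5262 m/s
v_mean = 0.83 × 0.5262 = 0.4367 m/s
Q = A × v_mean = 4.22 × 0.4367 = 1.843 m³/s

1.84 m³/s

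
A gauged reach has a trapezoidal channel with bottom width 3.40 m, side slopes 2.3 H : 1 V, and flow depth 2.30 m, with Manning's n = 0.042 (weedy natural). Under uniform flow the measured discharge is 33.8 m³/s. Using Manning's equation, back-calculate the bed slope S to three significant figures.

A = (b + z·y)·y = (3.40 + 2.3×2.30)×2.30 = 19.99 m²
P = b + 2y√(1+z²) = 3.40 + 2×2.30×√(1+2.3²) = 14.94 m
R = A/P = 19.99/14.94 = 1.338 m
S = (Q·n / (1·A·R^(2/3)))² = (33.8×0.042 / (1×19.99×1.214))² = 0.003421

0.00342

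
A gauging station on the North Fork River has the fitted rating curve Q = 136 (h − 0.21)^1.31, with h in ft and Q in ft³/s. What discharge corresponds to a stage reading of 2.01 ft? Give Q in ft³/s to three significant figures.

294 ft³/s

Q = 136 × (2.01 − 0.21)^1.31 = 136 × 1.8^1.31 = 293.7 ft³/s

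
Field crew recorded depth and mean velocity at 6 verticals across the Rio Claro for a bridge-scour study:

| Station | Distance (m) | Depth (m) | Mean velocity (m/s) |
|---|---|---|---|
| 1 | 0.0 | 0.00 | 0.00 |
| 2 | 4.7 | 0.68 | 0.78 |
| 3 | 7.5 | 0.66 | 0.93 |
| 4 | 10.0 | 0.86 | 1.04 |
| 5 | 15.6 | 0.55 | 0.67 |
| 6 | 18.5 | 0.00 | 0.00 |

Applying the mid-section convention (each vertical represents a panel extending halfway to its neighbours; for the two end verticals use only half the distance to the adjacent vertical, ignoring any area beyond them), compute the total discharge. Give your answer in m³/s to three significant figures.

w_2 = (7.5 − 0.0)/2 = 3.75 m; q_2 = 0.78 × 0.68 × 3.75 = 1.989 m³/s
w_3 = (10.0 − 4.7)/2 = 2.65 m; q_3 = 0.93 × 0.66 × 2.65 = 1.627 m³/s
w_4 = (15.6 − 7.5)/2 = 4.05 m; q_4 = 1.04 × 0.86 × 4.05 = 3.622 m³/s
w_5 = (18.5 − 10.0)/2 = 4.25 m; q_5 = 0.67 × 0.55 × 4.25 = 1.566 m³/s
Stations 1, 6 contribute zero (depth or velocity is 0).
Q = Σ qᵢ = 8.804 m³/s

8.80 m³/s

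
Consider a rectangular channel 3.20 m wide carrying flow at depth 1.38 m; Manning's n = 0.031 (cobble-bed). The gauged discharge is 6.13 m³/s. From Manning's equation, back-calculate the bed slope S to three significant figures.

A = b·y = 3.20 × 1.38 = 4.416 m²
P = b + 2y = 3.20 + 2×1.38 = 5.960 m
R = A/P = 4.416/5.960 = 0.7409 m
S = (Q·n / (1·A·R^(2/3)))² = (6.13×0.031 / (1×4.416×0.8188))² = 0.002762

0.00276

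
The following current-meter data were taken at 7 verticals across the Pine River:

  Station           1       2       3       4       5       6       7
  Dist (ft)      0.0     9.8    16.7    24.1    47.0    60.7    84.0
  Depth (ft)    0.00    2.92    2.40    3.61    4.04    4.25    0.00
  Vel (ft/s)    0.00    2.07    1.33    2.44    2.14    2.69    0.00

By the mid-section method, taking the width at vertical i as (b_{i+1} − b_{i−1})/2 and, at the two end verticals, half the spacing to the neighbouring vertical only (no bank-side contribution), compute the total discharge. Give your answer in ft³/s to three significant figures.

576 ft³/s

w_2 = (16.7 − 0.0)/2 = 8.35 ft; q_2 = 2.07 × 2.92 × 8.35 = 50.47 ft³/s
w_3 = (24.1 − 9.8)/2 = 7.15 ft; q_3 = 1.33 × 2.40 × 7.15 = 22.82 ft³/s
w_4 = (47.0 − 16.7)/2 = 15.15 ft; q_4 = 2.44 × 3.61 × 15.15 = 133.4 ft³/s
w_5 = (60.7 − 24.1)/2 = 18.3 ft; q_5 = 2.14 × 4.04 × 18.3 = 158.2 ft³/s
w_6 = (84.0 − 47.0)/2 = 18.5 ft; q_6 = 2.69 × 4.25 × 18.5 = 211.5 ft³/s
Stations 1, 7 contribute zero (depth or velocity is 0).
Q = Σ qᵢ = 576.5 ft³/s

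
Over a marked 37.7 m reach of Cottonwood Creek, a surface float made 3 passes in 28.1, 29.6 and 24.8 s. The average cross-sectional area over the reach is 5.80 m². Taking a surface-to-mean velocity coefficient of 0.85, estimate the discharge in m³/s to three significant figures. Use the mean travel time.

t̄ = (28.1 + 29.6 + 24.8) / 3 = 27.5 s
v_surface = L / t̄ = 37.7 / 27.5 = 1.371 m/s
v_mean = 0.85 × 1.371 = 1.165 m/s
Q = A × v_mean = 5.80 × 1.165 = 6.759 m³/s

6.76 m³/s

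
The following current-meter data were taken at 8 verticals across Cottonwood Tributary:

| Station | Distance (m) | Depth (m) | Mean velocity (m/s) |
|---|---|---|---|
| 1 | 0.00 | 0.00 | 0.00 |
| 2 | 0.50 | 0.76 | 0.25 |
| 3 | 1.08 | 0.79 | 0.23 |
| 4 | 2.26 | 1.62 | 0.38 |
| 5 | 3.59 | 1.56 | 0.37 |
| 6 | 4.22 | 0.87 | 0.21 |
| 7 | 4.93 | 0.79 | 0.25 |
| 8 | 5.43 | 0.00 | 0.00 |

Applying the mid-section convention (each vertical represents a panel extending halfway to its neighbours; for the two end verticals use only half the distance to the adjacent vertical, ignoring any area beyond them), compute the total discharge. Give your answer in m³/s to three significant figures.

1.84 m³/s

w_2 = (1.08 − 0.00)/2 = 0.54 m; q_2 = 0.25 × 0.76 × 0.54 = 0.1026 m³/s
w_3 = (2.26 − 0.50)/2 = 0.88 m; q_3 = 0.23 × 0.79 × 0.88 = 0.1599 m³/s
w_4 = (3.59 − 1.08)/2 = 1.255 m; q_4 = 0.38 × 1.62 × 1.255 = 0.7726 m³/s
w_5 = (4.22 − 2.26)/2 = 0.98 m; q_5 = 0.37 × 1.56 × 0.98 = 0.5657 m³/s
w_6 = (4.93 − 3.59)/2 = 0.67 m; q_6 = 0.21 × 0.87 × 0.67 = 0.1224 m³/s
w_7 = (5.43 − 4.22)/2 = 0.605 m; q_7 = 0.25 × 0.79 × 0.605 = 0.1195 m³/s
Stations 1, 8 contribute zero (depth or velocity is 0).
Q = Σ qᵢ = 1.843 m³/s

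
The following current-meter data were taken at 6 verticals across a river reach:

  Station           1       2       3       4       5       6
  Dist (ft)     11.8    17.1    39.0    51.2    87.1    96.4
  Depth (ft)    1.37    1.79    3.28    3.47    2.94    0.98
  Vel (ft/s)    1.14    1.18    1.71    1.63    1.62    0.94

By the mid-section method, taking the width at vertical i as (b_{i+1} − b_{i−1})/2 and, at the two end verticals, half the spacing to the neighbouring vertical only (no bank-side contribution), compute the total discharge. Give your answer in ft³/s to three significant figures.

376 ft³/s

w_1 = (17.1 − 11.8)/2 = 2.65 ft; q_1 = 1.14 × 1.37 × 2.65 = 4.139 ft³/s
w_2 = (39.0 − 11.8)/2 = 13.6 ft; q_2 = 1.18 × 1.79 × 13.6 = 28.73 ft³/s
w_3 = (51.2 − 17.1)/2 = 17.05 ft; q_3 = 1.71 × 3.28 × 17.05 = 95.63 ft³/s
w_4 = (87.1 − 39.0)/2 = 24.05 ft; q_4 = 1.63 × 3.47 × 24.05 = 136.0 ft³/s
w_5 = (96.4 − 51.2)/2 = 22.6 ft; q_5 = 1.62 × 2.94 × 22.6 = 107.6 ft³/s
w_6 = (96.4 − 87.1)/2 = 4.65 ft; q_6 = 0.94 × 0.98 × 4.65 = 4.284 ft³/s
Q = Σ qᵢ = 376.4 ft³/s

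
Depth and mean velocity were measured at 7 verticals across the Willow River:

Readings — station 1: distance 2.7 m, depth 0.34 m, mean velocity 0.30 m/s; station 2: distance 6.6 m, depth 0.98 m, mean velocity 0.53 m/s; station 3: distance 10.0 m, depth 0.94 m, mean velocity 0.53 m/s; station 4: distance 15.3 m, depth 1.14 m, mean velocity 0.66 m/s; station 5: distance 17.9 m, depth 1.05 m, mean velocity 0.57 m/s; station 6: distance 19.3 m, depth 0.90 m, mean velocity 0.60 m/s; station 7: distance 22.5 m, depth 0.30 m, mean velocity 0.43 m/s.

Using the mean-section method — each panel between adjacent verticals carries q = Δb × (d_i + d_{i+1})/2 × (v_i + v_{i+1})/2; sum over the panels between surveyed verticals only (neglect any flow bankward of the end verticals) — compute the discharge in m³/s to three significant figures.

9.62 m³/s

Panel 1-2: Δb = 3.9 m, d̄ = (0.34+0.98)/2 = 0.66, v̄ = (0.30+0.53)/2 = 0.415 → q = 3.9×0.66×0.415 = 1.068 m³/s
Panel 2-3: Δb = 3.4 m, d̄ = (0.98+0.94)/2 = 0.96, v̄ = (0.53+0.53)/2 = 0.53 → q = 3.4×0.96×0.53 = 1.730 m³/s
Panel 3-4: Δb = 5.3 m, d̄ = (0.94+1.14)/2 = 1.04, v̄ = (0.53+0.66)/2 = 0.595 → q = 5.3×1.04×0.595 = 3.280 m³/s
Panel 4-5: Δb = 2.6 m, d̄ = (1.14+1.05)/2 = 1.095, v̄ = (0.66+0.57)/2 = 0.615 → q = 2.6×1.095×0.615 = 1.751 m³/s
Panel 5-6: Δb = 1.4 m, d̄ = (1.05+0.90)/2 = 0.975, v̄ = (0.57+0.60)/2 = 0.585 → q = 1.4×0.975×0.585 = 0.7985 m³/s
Panel 6-7: Δb = 3.2 m, d̄ = (0.90+0.30)/2 = 0.6, v̄ = (0.60+0.43)/2 = 0.515 → q = 3.2×0.6×0.515 = 0.9888 m³/s
Q = Σ q = 9.616 m³/s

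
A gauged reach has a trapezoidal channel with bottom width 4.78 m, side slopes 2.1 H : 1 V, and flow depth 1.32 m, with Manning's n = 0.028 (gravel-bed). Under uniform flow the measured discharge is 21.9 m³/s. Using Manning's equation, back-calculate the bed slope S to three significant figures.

0.00427

A = (b + z·y)·y = (4.78 + 2.1×1.32)×1.32 = 9.969 m²
P = b + 2y√(1+z²) = 4.78 + 2×1.32×√(1+2.1²) = 10.92 m
R = A/P = 9.969/10.92 = 0.9128 m
S = (Q·n / (1·A·R^(2/3)))² = (21.9×0.028 / (1×9.969×0.9410))² = 0.004273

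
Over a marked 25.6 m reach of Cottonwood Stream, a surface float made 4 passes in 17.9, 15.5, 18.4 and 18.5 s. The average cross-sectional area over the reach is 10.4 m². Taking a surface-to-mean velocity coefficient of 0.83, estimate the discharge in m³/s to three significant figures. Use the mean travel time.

12.6 m³/s

t̄ = (17.9 + 15.5 + 18.4 + 18.5) / 4 = 17.575 s
v_surface = L / t̄ = 25.6 / 17.575 = 1.457 m/s
v_mean = 0.83 × 1.457 = 1.209 m/s
Q = A × v_mean = 10.4 × 1.209 = 12.57 m³/s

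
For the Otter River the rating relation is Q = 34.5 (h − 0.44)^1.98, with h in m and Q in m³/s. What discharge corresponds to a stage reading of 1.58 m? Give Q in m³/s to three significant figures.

Q = 34.5 × (1.58 − 0.44)^1.98 = 34.5 × 1.14^1.98 = 44.72 m³/s

44.7 m³/s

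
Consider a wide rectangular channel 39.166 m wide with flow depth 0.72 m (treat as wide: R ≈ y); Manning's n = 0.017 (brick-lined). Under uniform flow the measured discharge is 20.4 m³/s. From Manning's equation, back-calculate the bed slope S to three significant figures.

0.000234

A = b·y = 39.166 × 0.72 = 28.20 m²
Wide channel: R ≈ y = 0.72 m
S = (Q·n / (1·A·R^(2/3)))² = (20.4×0.017 / (1×28.20×0.8033))² = 0.0002344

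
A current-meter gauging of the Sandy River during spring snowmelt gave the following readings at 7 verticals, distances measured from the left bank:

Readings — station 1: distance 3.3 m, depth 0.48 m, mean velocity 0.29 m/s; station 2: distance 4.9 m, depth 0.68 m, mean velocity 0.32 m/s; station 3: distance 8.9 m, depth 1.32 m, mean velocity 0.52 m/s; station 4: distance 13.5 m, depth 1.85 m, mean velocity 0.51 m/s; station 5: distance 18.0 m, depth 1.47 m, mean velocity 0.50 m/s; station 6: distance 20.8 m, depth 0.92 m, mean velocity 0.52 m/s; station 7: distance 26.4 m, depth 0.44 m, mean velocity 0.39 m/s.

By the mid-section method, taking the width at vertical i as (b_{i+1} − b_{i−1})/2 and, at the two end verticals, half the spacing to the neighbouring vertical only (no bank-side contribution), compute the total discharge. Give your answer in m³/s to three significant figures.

13.1 m³/s

w_1 = (4.9 − 3.3)/2 = 0.8 m; q_1 = 0.29 × 0.48 × 0.8 = 0.1114 m³/s
w_2 = (8.9 − 3.3)/2 = 2.8 m; q_2 = 0.32 × 0.68 × 2.8 = 0.6093 m³/s
w_3 = (13.5 − 4.9)/2 = 4.3 m; q_3 = 0.52 × 1.32 × 4.3 = 2.952 m³/s
w_4 = (18.0 − 8.9)/2 = 4.55 m; q_4 = 0.51 × 1.85 × 4.55 = 4.293 m³/s
w_5 = (20.8 − 13.5)/2 = 3.65 m; q_5 = 0.50 × 1.47 × 3.65 = 2.683 m³/s
w_6 = (26.4 − 18.0)/2 = 4.2 m; q_6 = 0.52 × 0.92 × 4.2 = 2.009 m³/s
w_7 = (26.4 − 20.8)/2 = 2.8 m; q_7 = 0.39 × 0.44 × 2.8 = 0.4805 m³/s
Q = Σ qᵢ = 13.14 m³/s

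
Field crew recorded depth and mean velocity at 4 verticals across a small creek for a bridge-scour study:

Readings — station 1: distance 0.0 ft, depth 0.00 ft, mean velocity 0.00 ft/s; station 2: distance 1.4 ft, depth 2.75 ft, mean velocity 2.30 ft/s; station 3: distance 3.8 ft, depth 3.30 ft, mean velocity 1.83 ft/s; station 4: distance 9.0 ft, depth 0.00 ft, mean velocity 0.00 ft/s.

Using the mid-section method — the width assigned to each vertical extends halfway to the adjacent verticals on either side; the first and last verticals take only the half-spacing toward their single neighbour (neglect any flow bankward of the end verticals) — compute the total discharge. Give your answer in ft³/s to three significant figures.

w_2 = (3.8 − 0.0)/2 = 1.9 ft; q_2 = 2.30 × 2.75 × 1.9 = 12.02 ft³/s
w_3 = (9.0 − 1.4)/2 = 3.8 ft; q_3 = 1.83 × 3.30 × 3.8 = 22.95 ft³/s
Stations 1, 4 contribute zero (depth or velocity is 0).
Q = Σ qᵢ = 34.97 ft³/s

35.0 ft³/s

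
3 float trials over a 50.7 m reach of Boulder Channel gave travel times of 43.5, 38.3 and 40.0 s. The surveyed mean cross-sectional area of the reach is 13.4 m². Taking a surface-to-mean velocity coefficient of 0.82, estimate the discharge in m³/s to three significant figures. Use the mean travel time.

13.7 m³/s

t̄ = (43.5 + 38.3 + 40.0) / 3 = 40.6 s
v_surface = L / t̄ = 50.7 / 40.6 = 1.249 m/s
v_mean = 0.82 × 1.249 = 1.024 m/s
Q = A × v_mean = 13.4 × 1.024 = 13.72 m³/s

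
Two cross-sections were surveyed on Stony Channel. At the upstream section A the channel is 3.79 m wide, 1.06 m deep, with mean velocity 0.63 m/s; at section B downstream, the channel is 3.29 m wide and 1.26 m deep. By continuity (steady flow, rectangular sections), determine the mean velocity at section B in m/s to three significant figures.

Q = A₁V₁ = (3.79×1.06) × 0.63 = 2.531 m³/s
A₂ = 3.29 × 1.26 = 4.145 m²
V₂ = Q/A₂ = 2.531/4.145 = 0.6105 m/s

0.611 m/s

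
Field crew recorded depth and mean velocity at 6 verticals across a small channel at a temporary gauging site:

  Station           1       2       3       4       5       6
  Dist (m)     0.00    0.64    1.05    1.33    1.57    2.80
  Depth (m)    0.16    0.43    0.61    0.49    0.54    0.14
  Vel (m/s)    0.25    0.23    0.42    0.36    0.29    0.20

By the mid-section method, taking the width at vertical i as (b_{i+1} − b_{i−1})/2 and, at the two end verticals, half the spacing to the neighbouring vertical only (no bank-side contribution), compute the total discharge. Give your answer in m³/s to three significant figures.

0.331 m³/s

w_1 = (0.64 − 0.00)/2 = 0.32 m; q_1 = 0.25 × 0.16 × 0.32 = 0.01280 m³/s
w_2 = (1.05 − 0.00)/2 = 0.525 m; q_2 = 0.23 × 0.43 × 0.525 = 0.05192 m³/s
w_3 = (1.33 − 0.64)/2 = 0.345 m; q_3 = 0.42 × 0.61 × 0.345 = 0.08839 m³/s
w_4 = (1.57 − 1.05)/2 = 0.26 m; q_4 = 0.36 × 0.49 × 0.26 = 0.04586 m³/s
w_5 = (2.80 − 1.33)/2 = 0.735 m; q_5 = 0.29 × 0.54 × 0.735 = 0.1151 m³/s
w_6 = (2.80 − 1.57)/2 = 0.615 m; q_6 = 0.20 × 0.14 × 0.615 = 0.01722 m³/s
Q = Σ qᵢ = 0.3313 m³/s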